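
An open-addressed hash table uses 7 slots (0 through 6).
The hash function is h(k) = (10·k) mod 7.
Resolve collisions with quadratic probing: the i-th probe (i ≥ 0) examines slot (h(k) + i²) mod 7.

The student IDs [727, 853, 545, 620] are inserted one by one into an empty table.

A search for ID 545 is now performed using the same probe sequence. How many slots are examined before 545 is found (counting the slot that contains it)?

Insert 727: h=4, slot 4 empty => index 4.
Insert 853: h=4, slot 4 occupied => index 5.
Insert 545: h=4, slots 4,5 occupied => index 1.
Insert 620: h=5, slot 5 occupied => index 6.
Table: [., 545, ., ., 727, 853, 620]
Lookup 545: h=4, probe 4,5,1 → found at 1.

3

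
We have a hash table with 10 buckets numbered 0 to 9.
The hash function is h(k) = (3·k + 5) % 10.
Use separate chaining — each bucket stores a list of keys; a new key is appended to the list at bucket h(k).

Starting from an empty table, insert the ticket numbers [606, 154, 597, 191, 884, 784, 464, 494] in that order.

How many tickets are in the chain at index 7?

5

Insert 606: h=3, bucket 3 empty -> new chain.
Insert 154: h=7, bucket 7 empty -> new chain.
Insert 597: h=6, bucket 6 empty -> new chain.
Insert 191: h=8, bucket 8 empty -> new chain.
Insert 884: h=7, bucket 7 nonempty -> append to chain.
Insert 784: h=7, bucket 7 nonempty -> append to chain.
Insert 464: h=7, bucket 7 nonempty -> append to chain.
Insert 494: h=7, bucket 7 nonempty -> append to chain.
Final buckets:
0: .
1: .
2: .
3: 606
4: .
5: .
6: 597
7: 154 -> 884 -> 784 -> 464 -> 494
8: 191
9: .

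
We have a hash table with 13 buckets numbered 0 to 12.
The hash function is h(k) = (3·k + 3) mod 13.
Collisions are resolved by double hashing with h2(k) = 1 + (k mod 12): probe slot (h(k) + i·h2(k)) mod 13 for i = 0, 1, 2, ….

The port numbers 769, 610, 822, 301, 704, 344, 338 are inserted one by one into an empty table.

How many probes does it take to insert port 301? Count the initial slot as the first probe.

769 hashes to 9; slot 9 is free → place at 9.
610 hashes to 0; slot 0 is free → place at 0.
822 hashes to 12; slot 12 is free → place at 12.
301 hashes to 9, h2=2; 9 taken → place at 11.
704 hashes to 9, h2=9; 9 taken → place at 5.
344 hashes to 8; slot 8 is free → place at 8.
338 hashes to 3; slot 3 is free → place at 3.
Table: [610, ∅, ∅, 338, ∅, 704, ∅, ∅, 344, 769, ∅, 301, 822]

2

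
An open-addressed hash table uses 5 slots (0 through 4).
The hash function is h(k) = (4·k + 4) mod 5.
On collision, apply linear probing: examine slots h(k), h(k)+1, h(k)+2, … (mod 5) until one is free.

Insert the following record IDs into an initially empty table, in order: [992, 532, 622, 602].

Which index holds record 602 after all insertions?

0

992 hashes to 2; slot 2 is free -> place at 2.
532 hashes to 2; 2 taken -> place at 3.
622 hashes to 2; 2,3 taken -> place at 4.
602 hashes to 2; 2,3,4 taken -> place at 0.
Table: [602, ., 992, 532, 622]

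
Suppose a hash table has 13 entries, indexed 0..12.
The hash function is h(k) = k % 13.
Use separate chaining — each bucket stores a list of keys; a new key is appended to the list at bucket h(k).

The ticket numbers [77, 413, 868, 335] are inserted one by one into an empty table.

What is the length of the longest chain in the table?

3

Insert 77: h=12, bucket 12 empty → new chain.
Insert 413: h=10, bucket 10 empty → new chain.
Insert 868: h=10, bucket 10 nonempty → append to chain.
Insert 335: h=10, bucket 10 nonempty → append to chain.
Final buckets:
0: -
1: -
2: -
3: -
4: -
5: -
6: -
7: -
8: -
9: -
10: 413 -> 868 -> 335
11: -
12: 77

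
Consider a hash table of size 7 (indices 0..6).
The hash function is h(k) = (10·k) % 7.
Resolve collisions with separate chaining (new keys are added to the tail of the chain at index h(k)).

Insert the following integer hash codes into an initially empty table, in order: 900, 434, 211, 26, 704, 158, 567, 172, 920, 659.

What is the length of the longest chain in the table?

4

Insert 900: h=5, bucket 5 empty -> new chain.
Insert 434: h=0, bucket 0 empty -> new chain.
Insert 211: h=3, bucket 3 empty -> new chain.
Insert 26: h=1, bucket 1 empty -> new chain.
Insert 704: h=5, bucket 5 nonempty -> append to chain.
Insert 158: h=5, bucket 5 nonempty -> append to chain.
Insert 567: h=0, bucket 0 nonempty -> append to chain.
Insert 172: h=5, bucket 5 nonempty -> append to chain.
Insert 920: h=2, bucket 2 empty -> new chain.
Insert 659: h=3, bucket 3 nonempty -> append to chain.
Final buckets:
0: 434 -> 567
1: 26
2: 920
3: 211 -> 659
4: -
5: 900 -> 704 -> 158 -> 172
6: -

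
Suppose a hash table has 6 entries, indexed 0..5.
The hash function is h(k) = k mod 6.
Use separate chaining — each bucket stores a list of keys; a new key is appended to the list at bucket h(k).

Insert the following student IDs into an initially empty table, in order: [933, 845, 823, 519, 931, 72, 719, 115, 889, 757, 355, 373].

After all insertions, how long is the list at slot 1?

Insert 933: h=3, bucket 3 empty → new chain.
Insert 845: h=5, bucket 5 empty → new chain.
Insert 823: h=1, bucket 1 empty → new chain.
Insert 519: h=3, bucket 3 nonempty → append to chain.
Insert 931: h=1, bucket 1 nonempty → append to chain.
Insert 72: h=0, bucket 0 empty → new chain.
Insert 719: h=5, bucket 5 nonempty → append to chain.
Insert 115: h=1, bucket 1 nonempty → append to chain.
Insert 889: h=1, bucket 1 nonempty → append to chain.
Insert 757: h=1, bucket 1 nonempty → append to chain.
Insert 355: h=1, bucket 1 nonempty → append to chain.
Insert 373: h=1, bucket 1 nonempty → append to chain.
Final buckets:
0: 72
1: 823 -> 931 -> 115 -> 889 -> 757 -> 355 -> 373
2: —
3: 933 -> 519
4: —
5: 845 -> 719

7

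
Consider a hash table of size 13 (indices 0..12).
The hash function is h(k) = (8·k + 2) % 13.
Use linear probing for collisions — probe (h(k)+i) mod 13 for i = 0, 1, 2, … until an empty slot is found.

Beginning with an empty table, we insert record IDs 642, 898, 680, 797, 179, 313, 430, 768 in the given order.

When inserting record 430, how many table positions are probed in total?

Insert 642: h=3, slot 3 empty => index 3.
Insert 898: h=10, slot 10 empty => index 10.
Insert 680: h=8, slot 8 empty => index 8.
Insert 797: h=8, slot 8 occupied => index 9.
Insert 179: h=4, slot 4 empty => index 4.
Insert 313: h=10, slot 10 occupied => index 11.
Insert 430: h=10, slots 10,11 occupied => index 12.
Insert 768: h=10, slots 10,11,12 occupied => index 0.
Table: [768, ∅, ∅, 642, 179, ∅, ∅, ∅, 680, 797, 898, 313, 430]

3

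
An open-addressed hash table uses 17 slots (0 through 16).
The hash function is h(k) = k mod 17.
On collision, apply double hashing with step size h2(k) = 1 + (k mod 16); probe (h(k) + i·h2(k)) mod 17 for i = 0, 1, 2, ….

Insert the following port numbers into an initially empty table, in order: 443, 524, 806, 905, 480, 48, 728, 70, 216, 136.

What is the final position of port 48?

15

Insert 443: h=1, slot 1 empty → index 1.
Insert 524: h=14, slot 14 empty → index 14.
Insert 806: h=7, slot 7 empty → index 7.
Insert 905: h=4, slot 4 empty → index 4.
Insert 480: h=4, h2=1, slot 4 occupied → index 5.
Insert 48: h=14, h2=1, slot 14 occupied → index 15.
Insert 728: h=14, h2=9, slot 14 occupied → index 6.
Insert 70: h=2, slot 2 empty → index 2.
Insert 216: h=12, slot 12 empty → index 12.
Insert 136: h=0, slot 0 empty → index 0.
Table: [136, 443, 70, -, 905, 480, 728, 806, -, -, -, -, 216, -, 524, 48, -]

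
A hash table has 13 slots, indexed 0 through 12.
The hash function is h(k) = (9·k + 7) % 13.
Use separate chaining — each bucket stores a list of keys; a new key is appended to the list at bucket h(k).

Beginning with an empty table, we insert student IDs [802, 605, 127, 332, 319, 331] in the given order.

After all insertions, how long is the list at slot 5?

3

802 → bucket 10
605 → bucket 5
127 → bucket 6
332 → bucket 5 (collision)
319 → bucket 5 (collision)
331 → bucket 9
Final buckets:
0: —
1: —
2: —
3: —
4: —
5: 605 -> 332 -> 319
6: 127
7: —
8: —
9: 331
10: 802
11: —
12: —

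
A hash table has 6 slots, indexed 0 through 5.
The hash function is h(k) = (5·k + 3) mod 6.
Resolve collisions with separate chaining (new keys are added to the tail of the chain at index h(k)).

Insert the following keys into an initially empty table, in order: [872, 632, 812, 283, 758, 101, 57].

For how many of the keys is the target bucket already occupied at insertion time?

872 → bucket 1
632 → bucket 1 (collision)
812 → bucket 1 (collision)
283 → bucket 2
758 → bucket 1 (collision)
101 → bucket 4
57 → bucket 0
Final buckets:
0: 57
1: 872 -> 632 -> 812 -> 758
2: 283
3: -
4: 101
5: -

3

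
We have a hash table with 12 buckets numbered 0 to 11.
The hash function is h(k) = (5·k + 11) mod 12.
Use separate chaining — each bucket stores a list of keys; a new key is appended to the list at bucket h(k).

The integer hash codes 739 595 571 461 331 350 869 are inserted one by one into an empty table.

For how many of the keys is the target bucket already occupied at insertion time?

739 → bucket 10
595 → bucket 10 (collision)
571 → bucket 10 (collision)
461 → bucket 0
331 → bucket 10 (collision)
350 → bucket 9
869 → bucket 0 (collision)
Final buckets:
0: 461 -> 869
1: .
2: .
3: .
4: .
5: .
6: .
7: .
8: .
9: 350
10: 739 -> 595 -> 571 -> 331
11: .

4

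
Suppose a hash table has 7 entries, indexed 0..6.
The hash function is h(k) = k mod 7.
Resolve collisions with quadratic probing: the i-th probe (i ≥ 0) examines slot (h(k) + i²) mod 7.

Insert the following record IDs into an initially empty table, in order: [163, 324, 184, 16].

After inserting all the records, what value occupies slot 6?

184

Insert 163: h=2, slot 2 empty -> index 2.
Insert 324: h=2, slot 2 occupied -> index 3.
Insert 184: h=2, slots 2,3 occupied -> index 6.
Insert 16: h=2, slots 2,3,6 occupied -> index 4.
Table: [., ., 163, 324, 16, ., 184]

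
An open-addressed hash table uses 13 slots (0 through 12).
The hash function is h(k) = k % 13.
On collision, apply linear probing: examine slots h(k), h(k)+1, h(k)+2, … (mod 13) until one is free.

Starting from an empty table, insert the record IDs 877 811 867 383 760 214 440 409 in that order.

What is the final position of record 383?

877: h=6 => slot 6
811: h=5 => slot 5
867: h=9 => slot 9
383: h=6, probe 6,7 => slot 7
760: h=6, probe 6,7,8 => slot 8
214: h=6, probe 6,7,8,9,10 => slot 10
440: h=11 => slot 11
409: h=6, probe 6,7,8,9,10,11,12 => slot 12
Table: [., ., ., ., ., 811, 877, 383, 760, 867, 214, 440, 409]

7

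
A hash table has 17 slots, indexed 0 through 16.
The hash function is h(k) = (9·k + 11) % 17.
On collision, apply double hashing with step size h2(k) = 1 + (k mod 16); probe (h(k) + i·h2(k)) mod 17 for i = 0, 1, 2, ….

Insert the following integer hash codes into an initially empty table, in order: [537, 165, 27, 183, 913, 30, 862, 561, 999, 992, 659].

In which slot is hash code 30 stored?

7

537: h=16 => slot 16
165: h=0 => slot 0
27: h=16, h2=12, probe 16,11 => slot 11
183: h=9 => slot 9
913: h=0, h2=2, probe 0,2 => slot 2
30: h=9, h2=15, probe 9,7 => slot 7
862: h=0, h2=15, probe 0,15 => slot 15
561: h=11, h2=2, probe 11,13 => slot 13
999: h=9, h2=8, probe 9,0,8 => slot 8
992: h=14 => slot 14
659: h=9, h2=4, probe 9,13,0,4 => slot 4
Table: [165, ∅, 913, ∅, 659, ∅, ∅, 30, 999, 183, ∅, 27, ∅, 561, 992, 862, 537]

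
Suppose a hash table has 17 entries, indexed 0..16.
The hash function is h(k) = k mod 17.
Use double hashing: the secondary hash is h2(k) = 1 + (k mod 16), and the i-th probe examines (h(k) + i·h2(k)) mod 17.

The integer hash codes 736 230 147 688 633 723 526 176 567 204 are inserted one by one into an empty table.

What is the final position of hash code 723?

13

736 hashes to 5; slot 5 is free -> place at 5.
230 hashes to 9; slot 9 is free -> place at 9.
147 hashes to 11; slot 11 is free -> place at 11.
688 hashes to 8; slot 8 is free -> place at 8.
633 hashes to 4; slot 4 is free -> place at 4.
723 hashes to 9, h2=4; 9 taken -> place at 13.
526 hashes to 16; slot 16 is free -> place at 16.
176 hashes to 6; slot 6 is free -> place at 6.
567 hashes to 6, h2=8; 6 taken -> place at 14.
204 hashes to 0; slot 0 is free -> place at 0.
Table: [204, _, _, _, 633, 736, 176, _, 688, 230, _, 147, _, 723, 567, _, 526]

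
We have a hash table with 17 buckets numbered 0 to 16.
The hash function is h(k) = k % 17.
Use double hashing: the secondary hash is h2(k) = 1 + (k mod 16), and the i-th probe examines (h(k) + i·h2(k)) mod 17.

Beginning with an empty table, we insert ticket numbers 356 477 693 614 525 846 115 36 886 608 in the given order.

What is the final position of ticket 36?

356: h=16 -> slot 16
477: h=1 -> slot 1
693: h=13 -> slot 13
614: h=2 -> slot 2
525: h=15 -> slot 15
846: h=13, h2=15, probe 13,11 -> slot 11
115: h=13, h2=4, probe 13,0 -> slot 0
36: h=2, h2=5, probe 2,7 -> slot 7
886: h=2, h2=7, probe 2,9 -> slot 9
608: h=13, h2=1, probe 13,14 -> slot 14
Table: [115, 477, 614, -, -, -, -, 36, -, 886, -, 846, -, 693, 608, 525, 356]

7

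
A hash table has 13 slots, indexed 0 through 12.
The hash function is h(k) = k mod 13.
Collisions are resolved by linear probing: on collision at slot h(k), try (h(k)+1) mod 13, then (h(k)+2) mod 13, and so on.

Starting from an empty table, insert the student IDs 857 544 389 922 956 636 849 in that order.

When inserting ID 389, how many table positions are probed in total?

857 hashes to 12; slot 12 is free -> place at 12.
544 hashes to 11; slot 11 is free -> place at 11.
389 hashes to 12; 12 taken -> place at 0.
922 hashes to 12; 12,0 taken -> place at 1.
956 hashes to 7; slot 7 is free -> place at 7.
636 hashes to 12; 12,0,1 taken -> place at 2.
849 hashes to 4; slot 4 is free -> place at 4.
Table: [389, 922, 636, ∅, 849, ∅, ∅, 956, ∅, ∅, ∅, 544, 857]

2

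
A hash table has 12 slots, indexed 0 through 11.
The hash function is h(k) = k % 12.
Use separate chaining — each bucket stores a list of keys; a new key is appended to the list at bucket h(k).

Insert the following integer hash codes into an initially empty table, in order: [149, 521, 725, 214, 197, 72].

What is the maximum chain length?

4

Insert 149: h=5, bucket 5 empty -> new chain.
Insert 521: h=5, bucket 5 nonempty -> append to chain.
Insert 725: h=5, bucket 5 nonempty -> append to chain.
Insert 214: h=10, bucket 10 empty -> new chain.
Insert 197: h=5, bucket 5 nonempty -> append to chain.
Insert 72: h=0, bucket 0 empty -> new chain.
Final buckets:
0: 72
1: .
2: .
3: .
4: .
5: 149 -> 521 -> 725 -> 197
6: .
7: .
8: .
9: .
10: 214
11: .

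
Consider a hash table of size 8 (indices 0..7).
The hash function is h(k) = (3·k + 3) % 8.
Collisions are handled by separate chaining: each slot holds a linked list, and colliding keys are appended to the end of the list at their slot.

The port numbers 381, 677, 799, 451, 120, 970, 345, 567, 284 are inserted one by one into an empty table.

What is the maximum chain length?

2

381 -> bucket 2
677 -> bucket 2 (collision)
799 -> bucket 0
451 -> bucket 4
120 -> bucket 3
970 -> bucket 1
345 -> bucket 6
567 -> bucket 0 (collision)
284 -> bucket 7
Final buckets:
0: 799 -> 567
1: 970
2: 381 -> 677
3: 120
4: 451
5: ∅
6: 345
7: 284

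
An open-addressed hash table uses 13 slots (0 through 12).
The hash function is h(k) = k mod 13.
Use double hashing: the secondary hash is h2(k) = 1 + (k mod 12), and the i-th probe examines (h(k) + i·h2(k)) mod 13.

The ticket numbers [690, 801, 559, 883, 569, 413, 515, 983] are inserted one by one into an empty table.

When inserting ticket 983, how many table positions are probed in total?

3

Insert 690: h=1, slot 1 empty => index 1.
Insert 801: h=8, slot 8 empty => index 8.
Insert 559: h=0, slot 0 empty => index 0.
Insert 883: h=12, slot 12 empty => index 12.
Insert 569: h=10, slot 10 empty => index 10.
Insert 413: h=10, h2=6, slot 10 occupied => index 3.
Insert 515: h=8, h2=12, slot 8 occupied => index 7.
Insert 983: h=8, h2=12, slots 8,7 occupied => index 6.
Table: [559, 690, -, 413, -, -, 983, 515, 801, -, 569, -, 883]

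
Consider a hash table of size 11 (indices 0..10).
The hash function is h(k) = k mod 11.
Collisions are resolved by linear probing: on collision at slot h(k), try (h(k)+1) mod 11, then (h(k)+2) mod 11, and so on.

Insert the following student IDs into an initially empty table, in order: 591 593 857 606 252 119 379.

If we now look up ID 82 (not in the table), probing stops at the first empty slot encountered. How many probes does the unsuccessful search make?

2

591 hashes to 8; slot 8 is free → place at 8.
593 hashes to 10; slot 10 is free → place at 10.
857 hashes to 10; 10 taken → place at 0.
606 hashes to 1; slot 1 is free → place at 1.
252 hashes to 10; 10,0,1 taken → place at 2.
119 hashes to 9; slot 9 is free → place at 9.
379 hashes to 5; slot 5 is free → place at 5.
Table: [857, 606, 252, —, —, 379, —, —, 591, 119, 593]
Lookup 82: h=5, probe 5,6 → slot 6 empty, not found.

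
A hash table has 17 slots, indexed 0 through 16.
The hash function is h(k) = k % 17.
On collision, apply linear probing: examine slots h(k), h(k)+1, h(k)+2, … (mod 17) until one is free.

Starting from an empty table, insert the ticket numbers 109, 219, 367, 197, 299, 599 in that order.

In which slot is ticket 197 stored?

11

109 hashes to 7; slot 7 is free -> place at 7.
219 hashes to 15; slot 15 is free -> place at 15.
367 hashes to 10; slot 10 is free -> place at 10.
197 hashes to 10; 10 taken -> place at 11.
299 hashes to 10; 10,11 taken -> place at 12.
599 hashes to 4; slot 4 is free -> place at 4.
Table: [-, -, -, -, 599, -, -, 109, -, -, 367, 197, 299, -, -, 219, -]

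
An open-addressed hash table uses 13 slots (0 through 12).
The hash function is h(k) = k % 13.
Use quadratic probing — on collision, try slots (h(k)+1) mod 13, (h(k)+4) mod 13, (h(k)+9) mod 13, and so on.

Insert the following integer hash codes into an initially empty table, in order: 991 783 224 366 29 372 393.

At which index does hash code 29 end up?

991: h=3 → slot 3
783: h=3, probe 3,4 → slot 4
224: h=3, probe 3,4,7 → slot 7
366: h=2 → slot 2
29: h=3, probe 3,4,7,12 → slot 12
372: h=8 → slot 8
393: h=3, probe 3,4,7,12,6 → slot 6
Table: [., ., 366, 991, 783, ., 393, 224, 372, ., ., ., 29]

12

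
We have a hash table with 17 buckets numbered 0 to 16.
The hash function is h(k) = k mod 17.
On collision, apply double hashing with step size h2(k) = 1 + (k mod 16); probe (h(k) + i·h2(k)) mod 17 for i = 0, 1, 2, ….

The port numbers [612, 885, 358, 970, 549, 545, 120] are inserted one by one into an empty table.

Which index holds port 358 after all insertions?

8

612 hashes to 0; slot 0 is free => place at 0.
885 hashes to 1; slot 1 is free => place at 1.
358 hashes to 1, h2=7; 1 taken => place at 8.
970 hashes to 1, h2=11; 1 taken => place at 12.
549 hashes to 5; slot 5 is free => place at 5.
545 hashes to 1, h2=2; 1 taken => place at 3.
120 hashes to 1, h2=9; 1 taken => place at 10.
Table: [612, 885, -, 545, -, 549, -, -, 358, -, 120, -, 970, -, -, -, -]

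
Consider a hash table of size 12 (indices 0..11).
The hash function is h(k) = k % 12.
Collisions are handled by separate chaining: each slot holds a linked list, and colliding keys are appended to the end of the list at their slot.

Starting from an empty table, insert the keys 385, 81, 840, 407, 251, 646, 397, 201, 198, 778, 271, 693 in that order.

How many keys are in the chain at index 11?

2

Insert 385: h=1, bucket 1 empty -> new chain.
Insert 81: h=9, bucket 9 empty -> new chain.
Insert 840: h=0, bucket 0 empty -> new chain.
Insert 407: h=11, bucket 11 empty -> new chain.
Insert 251: h=11, bucket 11 nonempty -> append to chain.
Insert 646: h=10, bucket 10 empty -> new chain.
Insert 397: h=1, bucket 1 nonempty -> append to chain.
Insert 201: h=9, bucket 9 nonempty -> append to chain.
Insert 198: h=6, bucket 6 empty -> new chain.
Insert 778: h=10, bucket 10 nonempty -> append to chain.
Insert 271: h=7, bucket 7 empty -> new chain.
Insert 693: h=9, bucket 9 nonempty -> append to chain.
Final buckets:
0: 840
1: 385 -> 397
2: -
3: -
4: -
5: -
6: 198
7: 271
8: -
9: 81 -> 201 -> 693
10: 646 -> 778
11: 407 -> 251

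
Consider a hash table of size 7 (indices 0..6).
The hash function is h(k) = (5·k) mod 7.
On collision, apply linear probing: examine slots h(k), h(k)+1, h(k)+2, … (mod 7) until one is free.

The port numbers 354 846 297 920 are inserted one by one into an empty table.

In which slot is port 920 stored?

354: h=6 → slot 6
846: h=2 → slot 2
297: h=1 → slot 1
920: h=1, probe 1,2,3 → slot 3
Table: [∅, 297, 846, 920, ∅, ∅, 354]

3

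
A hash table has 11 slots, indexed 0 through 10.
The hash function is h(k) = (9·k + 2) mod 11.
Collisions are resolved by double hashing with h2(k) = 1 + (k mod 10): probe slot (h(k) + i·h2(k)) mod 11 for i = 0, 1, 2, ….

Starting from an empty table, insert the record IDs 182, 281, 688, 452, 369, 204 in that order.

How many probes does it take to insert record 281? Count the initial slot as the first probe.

2

Insert 182: h=1, slot 1 empty -> index 1.
Insert 281: h=1, h2=2, slot 1 occupied -> index 3.
Insert 688: h=1, h2=9, slot 1 occupied -> index 10.
Insert 452: h=0, slot 0 empty -> index 0.
Insert 369: h=1, h2=10, slots 1,0,10 occupied -> index 9.
Insert 204: h=1, h2=5, slot 1 occupied -> index 6.
Table: [452, 182, ∅, 281, ∅, ∅, 204, ∅, ∅, 369, 688]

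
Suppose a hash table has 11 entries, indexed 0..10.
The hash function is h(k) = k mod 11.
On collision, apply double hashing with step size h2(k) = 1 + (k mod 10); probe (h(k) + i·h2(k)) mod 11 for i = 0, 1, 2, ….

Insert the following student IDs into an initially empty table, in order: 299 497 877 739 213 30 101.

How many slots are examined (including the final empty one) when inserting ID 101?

299 hashes to 2; slot 2 is free -> place at 2.
497 hashes to 2, h2=8; 2 taken -> place at 10.
877 hashes to 8; slot 8 is free -> place at 8.
739 hashes to 2, h2=10; 2 taken -> place at 1.
213 hashes to 4; slot 4 is free -> place at 4.
30 hashes to 8, h2=1; 8 taken -> place at 9.
101 hashes to 2, h2=2; 2,4 taken -> place at 6.
Table: [—, 739, 299, —, 213, —, 101, —, 877, 30, 497]

3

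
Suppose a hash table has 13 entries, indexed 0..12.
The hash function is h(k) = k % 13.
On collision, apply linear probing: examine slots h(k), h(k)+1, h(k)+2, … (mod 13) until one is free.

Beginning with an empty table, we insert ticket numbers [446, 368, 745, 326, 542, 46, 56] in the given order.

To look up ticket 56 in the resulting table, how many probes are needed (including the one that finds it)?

446 hashes to 4; slot 4 is free => place at 4.
368 hashes to 4; 4 taken => place at 5.
745 hashes to 4; 4,5 taken => place at 6.
326 hashes to 1; slot 1 is free => place at 1.
542 hashes to 9; slot 9 is free => place at 9.
46 hashes to 7; slot 7 is free => place at 7.
56 hashes to 4; 4,5,6,7 taken => place at 8.
Table: [—, 326, —, —, 446, 368, 745, 46, 56, 542, —, —, —]
Lookup 56: h=4, probe 4,5,6,7,8 → found at 8.

5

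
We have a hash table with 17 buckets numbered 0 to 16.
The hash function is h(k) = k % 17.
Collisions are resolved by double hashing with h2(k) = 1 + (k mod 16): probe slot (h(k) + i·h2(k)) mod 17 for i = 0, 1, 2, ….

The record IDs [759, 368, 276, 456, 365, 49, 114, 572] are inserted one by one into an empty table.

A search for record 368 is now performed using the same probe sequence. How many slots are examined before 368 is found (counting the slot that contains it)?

759 hashes to 11; slot 11 is free -> place at 11.
368 hashes to 11, h2=1; 11 taken -> place at 12.
276 hashes to 4; slot 4 is free -> place at 4.
456 hashes to 14; slot 14 is free -> place at 14.
365 hashes to 8; slot 8 is free -> place at 8.
49 hashes to 15; slot 15 is free -> place at 15.
114 hashes to 12, h2=3; 12,15 taken -> place at 1.
572 hashes to 11, h2=13; 11 taken -> place at 7.
Table: [., 114, ., ., 276, ., ., 572, 365, ., ., 759, 368, ., 456, 49, .]
Lookup 368: h=11, h2=1, probe 11,12 → found at 12.

2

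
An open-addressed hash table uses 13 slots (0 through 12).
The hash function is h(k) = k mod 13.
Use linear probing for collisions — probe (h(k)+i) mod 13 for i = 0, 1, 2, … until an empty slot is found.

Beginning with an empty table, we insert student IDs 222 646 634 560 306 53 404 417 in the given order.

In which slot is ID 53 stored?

222 hashes to 1; slot 1 is free → place at 1.
646 hashes to 9; slot 9 is free → place at 9.
634 hashes to 10; slot 10 is free → place at 10.
560 hashes to 1; 1 taken → place at 2.
306 hashes to 7; slot 7 is free → place at 7.
53 hashes to 1; 1,2 taken → place at 3.
404 hashes to 1; 1,2,3 taken → place at 4.
417 hashes to 1; 1,2,3,4 taken → place at 5.
Table: [—, 222, 560, 53, 404, 417, —, 306, —, 646, 634, —, —]

3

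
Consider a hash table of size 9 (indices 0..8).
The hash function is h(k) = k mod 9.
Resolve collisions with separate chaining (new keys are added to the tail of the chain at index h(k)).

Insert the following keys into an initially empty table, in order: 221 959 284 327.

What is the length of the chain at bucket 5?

Insert 221: h=5, bucket 5 empty → new chain.
Insert 959: h=5, bucket 5 nonempty → append to chain.
Insert 284: h=5, bucket 5 nonempty → append to chain.
Insert 327: h=3, bucket 3 empty → new chain.
Final buckets:
0: —
1: —
2: —
3: 327
4: —
5: 221 -> 959 -> 284
6: —
7: —
8: —

3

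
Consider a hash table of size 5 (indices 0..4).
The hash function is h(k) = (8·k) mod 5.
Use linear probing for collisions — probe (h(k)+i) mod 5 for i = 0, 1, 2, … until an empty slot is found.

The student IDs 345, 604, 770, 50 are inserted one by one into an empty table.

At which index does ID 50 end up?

3

Insert 345: h=0, slot 0 empty → index 0.
Insert 604: h=2, slot 2 empty → index 2.
Insert 770: h=0, slot 0 occupied → index 1.
Insert 50: h=0, slots 0,1,2 occupied → index 3.
Table: [345, 770, 604, 50, ∅]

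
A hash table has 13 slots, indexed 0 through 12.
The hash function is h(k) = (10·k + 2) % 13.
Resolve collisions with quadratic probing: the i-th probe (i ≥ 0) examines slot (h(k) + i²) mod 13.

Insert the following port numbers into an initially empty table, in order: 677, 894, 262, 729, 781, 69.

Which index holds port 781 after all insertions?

3

Insert 677: h=12, slot 12 empty -> index 12.
Insert 894: h=11, slot 11 empty -> index 11.
Insert 262: h=9, slot 9 empty -> index 9.
Insert 729: h=12, slot 12 occupied -> index 0.
Insert 781: h=12, slots 12,0 occupied -> index 3.
Insert 69: h=3, slot 3 occupied -> index 4.
Table: [729, ., ., 781, 69, ., ., ., ., 262, ., 894, 677]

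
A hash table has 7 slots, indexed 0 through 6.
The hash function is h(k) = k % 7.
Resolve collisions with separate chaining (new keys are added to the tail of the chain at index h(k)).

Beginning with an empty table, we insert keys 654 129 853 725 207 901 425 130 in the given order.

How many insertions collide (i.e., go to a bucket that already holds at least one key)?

Insert 654: h=3, bucket 3 empty → new chain.
Insert 129: h=3, bucket 3 nonempty → append to chain.
Insert 853: h=6, bucket 6 empty → new chain.
Insert 725: h=4, bucket 4 empty → new chain.
Insert 207: h=4, bucket 4 nonempty → append to chain.
Insert 901: h=5, bucket 5 empty → new chain.
Insert 425: h=5, bucket 5 nonempty → append to chain.
Insert 130: h=4, bucket 4 nonempty → append to chain.
Final buckets:
0: _
1: _
2: _
3: 654 -> 129
4: 725 -> 207 -> 130
5: 901 -> 425
6: 853

4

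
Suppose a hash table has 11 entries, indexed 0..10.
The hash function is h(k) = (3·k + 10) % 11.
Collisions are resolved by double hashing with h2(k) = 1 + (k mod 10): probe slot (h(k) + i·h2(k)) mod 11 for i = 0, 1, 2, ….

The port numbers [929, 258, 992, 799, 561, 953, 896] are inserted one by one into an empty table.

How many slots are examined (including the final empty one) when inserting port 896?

Insert 929: h=3, slot 3 empty => index 3.
Insert 258: h=3, h2=9, slot 3 occupied => index 1.
Insert 992: h=5, slot 5 empty => index 5.
Insert 799: h=9, slot 9 empty => index 9.
Insert 561: h=10, slot 10 empty => index 10.
Insert 953: h=9, h2=4, slot 9 occupied => index 2.
Insert 896: h=3, h2=7, slots 3,10 occupied => index 6.
Table: [∅, 258, 953, 929, ∅, 992, 896, ∅, ∅, 799, 561]

3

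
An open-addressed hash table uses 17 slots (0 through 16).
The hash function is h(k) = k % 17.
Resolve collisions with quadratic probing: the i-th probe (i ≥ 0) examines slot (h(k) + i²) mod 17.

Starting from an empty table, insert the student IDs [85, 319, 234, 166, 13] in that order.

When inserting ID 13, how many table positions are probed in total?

Insert 85: h=0, slot 0 empty → index 0.
Insert 319: h=13, slot 13 empty → index 13.
Insert 234: h=13, slot 13 occupied → index 14.
Insert 166: h=13, slots 13,14,0 occupied → index 5.
Insert 13: h=13, slots 13,14,0,5 occupied → index 12.
Table: [85, ., ., ., ., 166, ., ., ., ., ., ., 13, 319, 234, ., .]

5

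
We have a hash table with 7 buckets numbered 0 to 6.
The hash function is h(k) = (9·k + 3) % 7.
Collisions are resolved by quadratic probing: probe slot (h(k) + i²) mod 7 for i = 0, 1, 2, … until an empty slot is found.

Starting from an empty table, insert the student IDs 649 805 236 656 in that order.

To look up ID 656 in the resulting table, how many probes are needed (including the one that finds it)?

649: h=6 -> slot 6
805: h=3 -> slot 3
236: h=6, probe 6,0 -> slot 0
656: h=6, probe 6,0,3,1 -> slot 1
Table: [236, 656, ∅, 805, ∅, ∅, 649]
Lookup 656: h=6, probe 6,0,3,1 → found at 1.

4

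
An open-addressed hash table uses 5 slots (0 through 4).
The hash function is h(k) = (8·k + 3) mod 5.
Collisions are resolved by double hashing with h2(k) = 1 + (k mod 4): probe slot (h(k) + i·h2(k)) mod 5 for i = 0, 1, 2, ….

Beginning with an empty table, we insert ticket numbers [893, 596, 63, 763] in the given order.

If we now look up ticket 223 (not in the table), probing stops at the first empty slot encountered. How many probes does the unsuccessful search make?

5

893 hashes to 2; slot 2 is free → place at 2.
596 hashes to 1; slot 1 is free → place at 1.
63 hashes to 2, h2=4; 2,1 taken → place at 0.
763 hashes to 2, h2=4; 2,1,0 taken → place at 4.
Table: [63, 596, 893, ∅, 763]
Lookup 223: h=2, h2=4, probe 2,1,0,4,3 → slot 3 empty, not found.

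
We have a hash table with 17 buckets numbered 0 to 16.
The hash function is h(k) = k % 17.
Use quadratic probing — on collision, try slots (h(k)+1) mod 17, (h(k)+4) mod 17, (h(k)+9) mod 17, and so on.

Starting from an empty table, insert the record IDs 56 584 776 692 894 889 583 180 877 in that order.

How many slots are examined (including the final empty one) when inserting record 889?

Insert 56: h=5, slot 5 empty → index 5.
Insert 584: h=6, slot 6 empty → index 6.
Insert 776: h=11, slot 11 empty → index 11.
Insert 692: h=12, slot 12 empty → index 12.
Insert 894: h=10, slot 10 empty → index 10.
Insert 889: h=5, slots 5,6 occupied → index 9.
Insert 583: h=5, slots 5,6,9 occupied → index 14.
Insert 180: h=10, slots 10,11,14 occupied → index 2.
Insert 877: h=10, slots 10,11,14,2,9 occupied → index 1.
Table: [∅, 877, 180, ∅, ∅, 56, 584, ∅, ∅, 889, 894, 776, 692, ∅, 583, ∅, ∅]

3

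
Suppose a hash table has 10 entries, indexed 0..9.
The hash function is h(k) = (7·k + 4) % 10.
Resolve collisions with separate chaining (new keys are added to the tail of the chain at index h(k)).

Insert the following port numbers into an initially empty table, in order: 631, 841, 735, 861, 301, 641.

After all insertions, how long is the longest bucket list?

5

631 -> bucket 1
841 -> bucket 1 (collision)
735 -> bucket 9
861 -> bucket 1 (collision)
301 -> bucket 1 (collision)
641 -> bucket 1 (collision)
Final buckets:
0: —
1: 631 -> 841 -> 861 -> 301 -> 641
2: —
3: —
4: —
5: —
6: —
7: —
8: —
9: 735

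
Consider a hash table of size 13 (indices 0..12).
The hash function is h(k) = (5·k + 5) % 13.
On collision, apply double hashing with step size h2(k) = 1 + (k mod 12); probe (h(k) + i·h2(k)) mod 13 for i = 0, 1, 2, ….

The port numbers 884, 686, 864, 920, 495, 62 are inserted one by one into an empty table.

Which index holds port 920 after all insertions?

12

884 hashes to 5; slot 5 is free => place at 5.
686 hashes to 3; slot 3 is free => place at 3.
864 hashes to 9; slot 9 is free => place at 9.
920 hashes to 3, h2=9; 3 taken => place at 12.
495 hashes to 10; slot 10 is free => place at 10.
62 hashes to 3, h2=3; 3 taken => place at 6.
Table: [., ., ., 686, ., 884, 62, ., ., 864, 495, ., 920]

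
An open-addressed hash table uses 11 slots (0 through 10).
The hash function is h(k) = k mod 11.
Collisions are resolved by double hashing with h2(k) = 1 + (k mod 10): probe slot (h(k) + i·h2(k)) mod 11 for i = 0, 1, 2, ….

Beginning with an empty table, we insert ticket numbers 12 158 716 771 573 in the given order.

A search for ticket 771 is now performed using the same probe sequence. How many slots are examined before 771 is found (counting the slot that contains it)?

2

12: h=1 → slot 1
158: h=4 → slot 4
716: h=1, h2=7, probe 1,8 → slot 8
771: h=1, h2=2, probe 1,3 → slot 3
573: h=1, h2=4, probe 1,5 → slot 5
Table: [_, 12, _, 771, 158, 573, _, _, 716, _, _]
Lookup 771: h=1, h2=2, probe 1,3 → found at 3.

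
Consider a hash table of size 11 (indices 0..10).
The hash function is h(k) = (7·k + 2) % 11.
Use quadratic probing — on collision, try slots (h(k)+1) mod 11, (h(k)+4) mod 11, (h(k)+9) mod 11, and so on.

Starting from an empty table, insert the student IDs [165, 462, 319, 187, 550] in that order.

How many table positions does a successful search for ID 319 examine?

3

165 hashes to 2; slot 2 is free → place at 2.
462 hashes to 2; 2 taken → place at 3.
319 hashes to 2; 2,3 taken → place at 6.
187 hashes to 2; 2,3,6 taken → place at 0.
550 hashes to 2; 2,3,6,0 taken → place at 7.
Table: [187, _, 165, 462, _, _, 319, 550, _, _, _]
Lookup 319: h=2, probe 2,3,6 → found at 6.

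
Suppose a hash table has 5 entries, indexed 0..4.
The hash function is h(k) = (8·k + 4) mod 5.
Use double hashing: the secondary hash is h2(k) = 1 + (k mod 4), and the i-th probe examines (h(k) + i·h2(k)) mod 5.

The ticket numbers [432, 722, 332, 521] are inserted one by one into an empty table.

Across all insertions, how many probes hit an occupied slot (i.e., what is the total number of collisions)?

432: h=0 => slot 0
722: h=0, h2=3, probe 0,3 => slot 3
332: h=0, h2=1, probe 0,1 => slot 1
521: h=2 => slot 2
Table: [432, 332, 521, 722, -]

2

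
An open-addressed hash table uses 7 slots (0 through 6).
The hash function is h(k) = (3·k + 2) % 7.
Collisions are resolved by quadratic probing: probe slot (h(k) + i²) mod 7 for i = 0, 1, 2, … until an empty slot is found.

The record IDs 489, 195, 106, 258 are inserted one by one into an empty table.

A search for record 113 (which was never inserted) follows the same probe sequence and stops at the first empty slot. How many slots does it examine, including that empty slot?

3

489: h=6 => slot 6
195: h=6, probe 6,0 => slot 0
106: h=5 => slot 5
258: h=6, probe 6,0,3 => slot 3
Table: [195, —, —, 258, —, 106, 489]
Lookup 113: h=5, probe 5,6,2 → slot 2 empty, not found.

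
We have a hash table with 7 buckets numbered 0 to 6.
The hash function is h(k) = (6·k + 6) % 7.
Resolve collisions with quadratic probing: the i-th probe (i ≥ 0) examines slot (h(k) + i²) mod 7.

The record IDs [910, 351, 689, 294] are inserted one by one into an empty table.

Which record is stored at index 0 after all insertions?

294

910 hashes to 6; slot 6 is free → place at 6.
351 hashes to 5; slot 5 is free → place at 5.
689 hashes to 3; slot 3 is free → place at 3.
294 hashes to 6; 6 taken → place at 0.
Table: [294, ∅, ∅, 689, ∅, 351, 910]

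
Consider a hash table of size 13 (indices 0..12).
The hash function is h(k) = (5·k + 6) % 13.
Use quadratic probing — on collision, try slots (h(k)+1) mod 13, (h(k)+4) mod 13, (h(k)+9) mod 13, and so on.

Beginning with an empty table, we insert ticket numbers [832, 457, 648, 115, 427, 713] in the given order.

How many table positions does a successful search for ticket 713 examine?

4

832: h=6 => slot 6
457: h=3 => slot 3
648: h=9 => slot 9
115: h=9, probe 9,10 => slot 10
427: h=9, probe 9,10,0 => slot 0
713: h=9, probe 9,10,0,5 => slot 5
Table: [427, _, _, 457, _, 713, 832, _, _, 648, 115, _, _]
Lookup 713: h=9, probe 9,10,0,5 → found at 5.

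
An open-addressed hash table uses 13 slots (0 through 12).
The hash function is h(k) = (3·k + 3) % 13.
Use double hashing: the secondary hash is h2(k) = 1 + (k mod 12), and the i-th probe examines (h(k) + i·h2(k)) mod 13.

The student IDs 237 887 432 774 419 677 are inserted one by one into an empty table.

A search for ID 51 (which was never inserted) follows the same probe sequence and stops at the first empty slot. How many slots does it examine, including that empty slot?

Insert 237: h=12, slot 12 empty -> index 12.
Insert 887: h=12, h2=12, slot 12 occupied -> index 11.
Insert 432: h=12, h2=1, slot 12 occupied -> index 0.
Insert 774: h=11, h2=7, slot 11 occupied -> index 5.
Insert 419: h=12, h2=12, slots 12,11 occupied -> index 10.
Insert 677: h=6, slot 6 empty -> index 6.
Table: [432, ., ., ., ., 774, 677, ., ., ., 419, 887, 237]
Lookup 51: h=0, h2=4, probe 0,4 → slot 4 empty, not found.

2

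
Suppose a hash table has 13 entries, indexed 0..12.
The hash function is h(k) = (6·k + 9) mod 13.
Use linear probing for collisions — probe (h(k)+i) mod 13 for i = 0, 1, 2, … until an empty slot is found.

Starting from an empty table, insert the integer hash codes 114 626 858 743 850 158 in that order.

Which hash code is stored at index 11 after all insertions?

158

114 hashes to 4; slot 4 is free => place at 4.
626 hashes to 8; slot 8 is free => place at 8.
858 hashes to 9; slot 9 is free => place at 9.
743 hashes to 8; 8,9 taken => place at 10.
850 hashes to 0; slot 0 is free => place at 0.
158 hashes to 8; 8,9,10 taken => place at 11.
Table: [850, -, -, -, 114, -, -, -, 626, 858, 743, 158, -]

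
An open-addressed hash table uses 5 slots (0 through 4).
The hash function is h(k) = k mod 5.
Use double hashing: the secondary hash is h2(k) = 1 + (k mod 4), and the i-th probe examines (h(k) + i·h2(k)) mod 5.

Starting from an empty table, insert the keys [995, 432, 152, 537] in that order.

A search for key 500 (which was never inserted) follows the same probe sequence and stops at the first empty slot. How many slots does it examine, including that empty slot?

2

995: h=0 → slot 0
432: h=2 → slot 2
152: h=2, h2=1, probe 2,3 → slot 3
537: h=2, h2=2, probe 2,4 → slot 4
Table: [995, -, 432, 152, 537]
Lookup 500: h=0, h2=1, probe 0,1 → slot 1 empty, not found.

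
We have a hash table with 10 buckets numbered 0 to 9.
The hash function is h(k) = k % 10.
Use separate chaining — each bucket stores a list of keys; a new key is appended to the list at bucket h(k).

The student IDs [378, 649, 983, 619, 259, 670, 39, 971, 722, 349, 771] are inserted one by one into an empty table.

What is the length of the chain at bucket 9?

5

Insert 378: h=8, bucket 8 empty -> new chain.
Insert 649: h=9, bucket 9 empty -> new chain.
Insert 983: h=3, bucket 3 empty -> new chain.
Insert 619: h=9, bucket 9 nonempty -> append to chain.
Insert 259: h=9, bucket 9 nonempty -> append to chain.
Insert 670: h=0, bucket 0 empty -> new chain.
Insert 39: h=9, bucket 9 nonempty -> append to chain.
Insert 971: h=1, bucket 1 empty -> new chain.
Insert 722: h=2, bucket 2 empty -> new chain.
Insert 349: h=9, bucket 9 nonempty -> append to chain.
Insert 771: h=1, bucket 1 nonempty -> append to chain.
Final buckets:
0: 670
1: 971 -> 771
2: 722
3: 983
4: —
5: —
6: —
7: —
8: 378
9: 649 -> 619 -> 259 -> 39 -> 349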